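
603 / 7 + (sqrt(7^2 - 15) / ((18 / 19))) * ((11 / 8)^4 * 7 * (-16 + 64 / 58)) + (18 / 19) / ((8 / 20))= 11772 / 133 - 5841759 * sqrt(34) / 14848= -2205.60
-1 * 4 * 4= -16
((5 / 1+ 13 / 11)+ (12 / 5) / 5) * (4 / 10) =2.66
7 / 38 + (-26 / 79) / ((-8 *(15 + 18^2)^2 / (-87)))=42360379 / 229995228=0.18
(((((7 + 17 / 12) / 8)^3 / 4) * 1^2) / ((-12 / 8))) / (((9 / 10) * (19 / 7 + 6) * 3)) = -0.01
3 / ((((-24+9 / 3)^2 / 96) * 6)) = 16 / 147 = 0.11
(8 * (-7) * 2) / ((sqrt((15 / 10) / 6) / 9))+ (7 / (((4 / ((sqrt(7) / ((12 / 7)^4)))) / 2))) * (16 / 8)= -2016+ 16807 * sqrt(7) / 20736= -2013.86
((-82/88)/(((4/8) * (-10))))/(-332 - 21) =-41/77660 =-0.00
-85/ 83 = -1.02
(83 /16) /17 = 0.31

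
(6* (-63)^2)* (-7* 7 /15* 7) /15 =-36303.12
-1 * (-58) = 58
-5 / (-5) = 1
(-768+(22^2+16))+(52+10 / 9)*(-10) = -7192 / 9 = -799.11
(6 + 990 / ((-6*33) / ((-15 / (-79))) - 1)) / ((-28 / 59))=-388869 / 36533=-10.64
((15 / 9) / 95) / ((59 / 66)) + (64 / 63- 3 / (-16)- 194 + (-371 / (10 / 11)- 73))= -673.88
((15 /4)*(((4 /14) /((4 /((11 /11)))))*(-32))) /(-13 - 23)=5 /21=0.24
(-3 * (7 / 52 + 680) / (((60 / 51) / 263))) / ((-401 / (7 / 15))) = 1106880999 / 2085200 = 530.83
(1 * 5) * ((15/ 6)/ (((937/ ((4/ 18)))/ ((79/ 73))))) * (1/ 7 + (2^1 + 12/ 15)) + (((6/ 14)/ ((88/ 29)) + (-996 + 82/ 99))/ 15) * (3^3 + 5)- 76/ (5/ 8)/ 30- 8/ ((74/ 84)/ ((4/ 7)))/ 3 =-279984128425499/ 131540253075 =-2128.51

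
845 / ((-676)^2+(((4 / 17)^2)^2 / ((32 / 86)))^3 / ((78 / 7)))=0.00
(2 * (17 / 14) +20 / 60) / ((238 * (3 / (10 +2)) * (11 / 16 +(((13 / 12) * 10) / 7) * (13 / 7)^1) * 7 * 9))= 1856 / 8971767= 0.00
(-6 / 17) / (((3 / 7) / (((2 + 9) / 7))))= -1.29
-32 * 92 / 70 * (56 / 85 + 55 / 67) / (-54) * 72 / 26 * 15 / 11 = 24809088 / 5700695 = 4.35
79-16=63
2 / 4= 0.50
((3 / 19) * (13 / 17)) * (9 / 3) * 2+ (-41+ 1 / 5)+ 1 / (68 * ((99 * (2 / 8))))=-6407383 / 159885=-40.07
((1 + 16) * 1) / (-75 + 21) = -17 / 54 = -0.31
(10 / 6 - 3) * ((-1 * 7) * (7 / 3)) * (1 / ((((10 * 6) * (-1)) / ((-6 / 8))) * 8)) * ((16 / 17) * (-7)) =-0.22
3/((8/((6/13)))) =0.17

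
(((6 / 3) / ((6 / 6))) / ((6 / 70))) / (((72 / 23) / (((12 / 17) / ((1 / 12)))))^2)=148120 / 867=170.84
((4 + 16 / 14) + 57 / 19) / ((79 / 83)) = 4731 / 553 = 8.56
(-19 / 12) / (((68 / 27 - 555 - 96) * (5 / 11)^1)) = 1881 / 350180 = 0.01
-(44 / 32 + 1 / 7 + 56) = -3221 / 56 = -57.52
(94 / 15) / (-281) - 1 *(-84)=353966 / 4215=83.98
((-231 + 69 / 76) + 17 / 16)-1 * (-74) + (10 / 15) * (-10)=-147467 / 912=-161.70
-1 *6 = -6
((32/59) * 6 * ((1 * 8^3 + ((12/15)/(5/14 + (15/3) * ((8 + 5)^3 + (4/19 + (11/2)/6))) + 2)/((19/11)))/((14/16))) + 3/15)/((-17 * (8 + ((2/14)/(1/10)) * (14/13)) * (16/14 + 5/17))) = -17077510280940707/2084794415482500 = -8.19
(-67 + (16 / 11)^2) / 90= -2617 / 3630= -0.72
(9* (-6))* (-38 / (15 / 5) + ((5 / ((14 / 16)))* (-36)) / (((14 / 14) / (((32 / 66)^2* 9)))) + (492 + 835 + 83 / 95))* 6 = -22941575784 / 80465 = -285112.48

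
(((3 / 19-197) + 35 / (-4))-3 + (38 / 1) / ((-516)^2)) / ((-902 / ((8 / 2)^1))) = 527619185 / 570386916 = 0.93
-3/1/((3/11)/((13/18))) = -143/18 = -7.94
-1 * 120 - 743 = -863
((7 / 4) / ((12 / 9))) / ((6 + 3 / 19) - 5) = 399 / 352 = 1.13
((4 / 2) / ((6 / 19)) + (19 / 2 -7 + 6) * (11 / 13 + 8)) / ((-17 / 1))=-6359 / 1326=-4.80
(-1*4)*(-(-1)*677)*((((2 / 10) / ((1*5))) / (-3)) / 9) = 2708 / 675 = 4.01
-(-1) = 1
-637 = -637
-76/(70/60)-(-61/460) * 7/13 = -2723891/41860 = -65.07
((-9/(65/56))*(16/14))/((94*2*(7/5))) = -144/4277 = -0.03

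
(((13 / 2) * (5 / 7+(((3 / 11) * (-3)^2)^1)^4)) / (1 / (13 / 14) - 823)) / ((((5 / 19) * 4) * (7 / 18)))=-27405586377 / 38327575825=-0.72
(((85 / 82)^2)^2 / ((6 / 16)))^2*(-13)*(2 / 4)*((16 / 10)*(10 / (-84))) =35423768255078125 / 3018301736607738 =11.74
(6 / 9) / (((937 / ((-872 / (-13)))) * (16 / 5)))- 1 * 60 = -2192035 / 36543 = -59.99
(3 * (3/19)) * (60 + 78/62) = 17091/589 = 29.02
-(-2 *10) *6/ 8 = 15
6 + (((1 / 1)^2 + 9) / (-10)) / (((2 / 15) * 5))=9 / 2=4.50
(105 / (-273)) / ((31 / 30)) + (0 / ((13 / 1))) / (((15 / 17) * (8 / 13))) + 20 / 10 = 1.63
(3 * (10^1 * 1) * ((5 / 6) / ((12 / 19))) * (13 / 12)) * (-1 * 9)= -6175 / 16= -385.94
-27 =-27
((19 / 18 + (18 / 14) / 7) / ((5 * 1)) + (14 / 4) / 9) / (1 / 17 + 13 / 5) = 1326 / 5537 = 0.24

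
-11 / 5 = -2.20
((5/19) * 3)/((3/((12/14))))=30/133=0.23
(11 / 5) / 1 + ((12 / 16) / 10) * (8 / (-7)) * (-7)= 14 / 5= 2.80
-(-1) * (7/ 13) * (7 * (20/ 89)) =980/ 1157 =0.85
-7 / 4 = -1.75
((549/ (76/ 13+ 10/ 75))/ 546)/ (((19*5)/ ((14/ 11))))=549/ 243694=0.00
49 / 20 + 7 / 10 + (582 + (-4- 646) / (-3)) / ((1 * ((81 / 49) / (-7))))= -16421251 / 4860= -3378.86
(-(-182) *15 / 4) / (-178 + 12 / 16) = -2730 / 709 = -3.85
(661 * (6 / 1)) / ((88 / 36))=17847 / 11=1622.45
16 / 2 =8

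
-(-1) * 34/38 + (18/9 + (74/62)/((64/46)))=3.75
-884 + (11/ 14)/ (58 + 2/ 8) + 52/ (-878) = -632984704/ 716009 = -884.05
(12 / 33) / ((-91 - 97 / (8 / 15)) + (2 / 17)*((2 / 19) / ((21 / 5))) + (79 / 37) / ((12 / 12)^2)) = -0.00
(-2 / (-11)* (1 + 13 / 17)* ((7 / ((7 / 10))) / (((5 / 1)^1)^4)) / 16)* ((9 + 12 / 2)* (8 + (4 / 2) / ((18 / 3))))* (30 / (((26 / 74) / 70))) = 582750 / 2431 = 239.72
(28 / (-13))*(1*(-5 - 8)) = 28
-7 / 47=-0.15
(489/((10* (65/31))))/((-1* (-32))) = 15159/20800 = 0.73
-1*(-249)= 249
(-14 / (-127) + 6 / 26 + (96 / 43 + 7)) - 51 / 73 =45994245 / 5182489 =8.87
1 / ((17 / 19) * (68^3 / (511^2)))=4961299 / 5345344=0.93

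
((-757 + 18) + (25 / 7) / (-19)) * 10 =-7391.88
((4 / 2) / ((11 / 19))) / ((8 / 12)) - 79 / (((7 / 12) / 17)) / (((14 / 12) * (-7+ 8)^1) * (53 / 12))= -12615843 / 28567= -441.62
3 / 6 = 1 / 2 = 0.50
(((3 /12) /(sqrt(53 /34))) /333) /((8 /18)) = sqrt(1802) /31376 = 0.00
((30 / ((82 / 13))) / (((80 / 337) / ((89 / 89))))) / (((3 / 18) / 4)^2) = 473148 / 41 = 11540.20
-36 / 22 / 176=-9 / 968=-0.01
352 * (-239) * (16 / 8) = -168256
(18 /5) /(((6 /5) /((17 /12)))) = 17 /4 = 4.25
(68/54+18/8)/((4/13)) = 4927/432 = 11.41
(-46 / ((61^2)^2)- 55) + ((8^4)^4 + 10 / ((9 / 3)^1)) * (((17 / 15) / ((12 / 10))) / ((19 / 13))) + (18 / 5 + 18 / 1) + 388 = 181888800740283.58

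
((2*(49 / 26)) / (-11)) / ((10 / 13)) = -49 / 110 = -0.45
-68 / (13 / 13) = -68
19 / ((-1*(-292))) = 19 / 292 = 0.07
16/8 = 2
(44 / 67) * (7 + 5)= 528 / 67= 7.88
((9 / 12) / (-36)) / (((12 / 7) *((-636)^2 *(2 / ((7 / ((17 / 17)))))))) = -49 / 465979392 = -0.00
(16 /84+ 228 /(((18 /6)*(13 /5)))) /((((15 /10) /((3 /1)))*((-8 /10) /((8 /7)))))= -160640 /1911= -84.06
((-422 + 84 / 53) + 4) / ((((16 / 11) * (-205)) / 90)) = 1092465 / 8692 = 125.69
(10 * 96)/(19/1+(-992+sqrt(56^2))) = -1.05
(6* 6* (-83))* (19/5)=-56772/5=-11354.40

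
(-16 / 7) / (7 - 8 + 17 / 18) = 288 / 7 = 41.14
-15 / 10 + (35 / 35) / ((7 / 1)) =-19 / 14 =-1.36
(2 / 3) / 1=2 / 3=0.67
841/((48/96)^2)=3364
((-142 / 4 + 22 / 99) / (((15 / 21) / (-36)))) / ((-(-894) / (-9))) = -2667 / 149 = -17.90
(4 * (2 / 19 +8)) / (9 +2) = 56 / 19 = 2.95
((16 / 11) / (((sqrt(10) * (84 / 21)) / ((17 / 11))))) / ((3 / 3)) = 34 * sqrt(10) / 605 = 0.18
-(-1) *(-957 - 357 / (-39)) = -12322 / 13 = -947.85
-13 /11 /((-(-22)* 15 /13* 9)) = -169 /32670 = -0.01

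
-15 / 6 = -5 / 2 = -2.50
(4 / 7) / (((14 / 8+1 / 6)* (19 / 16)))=768 / 3059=0.25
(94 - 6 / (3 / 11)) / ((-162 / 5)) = -20 / 9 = -2.22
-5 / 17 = -0.29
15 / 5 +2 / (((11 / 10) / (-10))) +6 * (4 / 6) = -123 / 11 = -11.18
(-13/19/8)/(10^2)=-13/15200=-0.00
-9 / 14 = -0.64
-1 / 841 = -0.00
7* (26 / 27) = 182 / 27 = 6.74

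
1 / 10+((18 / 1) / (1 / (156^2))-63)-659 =4373261 / 10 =437326.10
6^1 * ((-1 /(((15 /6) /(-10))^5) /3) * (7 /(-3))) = -14336 /3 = -4778.67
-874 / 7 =-124.86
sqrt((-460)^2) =460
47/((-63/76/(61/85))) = -40.69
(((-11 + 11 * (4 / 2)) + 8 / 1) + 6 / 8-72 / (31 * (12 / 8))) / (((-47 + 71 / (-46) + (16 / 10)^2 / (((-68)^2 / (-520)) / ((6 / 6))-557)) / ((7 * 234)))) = -7819166271735 / 12732334477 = -614.12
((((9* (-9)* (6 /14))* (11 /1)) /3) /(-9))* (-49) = -693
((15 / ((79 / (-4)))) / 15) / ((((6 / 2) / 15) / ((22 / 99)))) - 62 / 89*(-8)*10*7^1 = 24682360 / 63279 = 390.06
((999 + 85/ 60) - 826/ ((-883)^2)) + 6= 9416294141/ 9356268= 1006.42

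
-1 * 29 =-29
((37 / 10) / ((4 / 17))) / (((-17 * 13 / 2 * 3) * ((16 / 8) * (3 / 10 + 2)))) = -37 / 3588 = -0.01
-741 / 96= -247 / 32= -7.72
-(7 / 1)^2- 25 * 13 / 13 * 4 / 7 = -443 / 7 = -63.29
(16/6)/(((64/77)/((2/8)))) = 77/96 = 0.80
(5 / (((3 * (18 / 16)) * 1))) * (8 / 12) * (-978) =-26080 / 27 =-965.93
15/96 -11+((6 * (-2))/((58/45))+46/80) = -90847/4640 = -19.58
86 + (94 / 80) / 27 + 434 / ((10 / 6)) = 374159 / 1080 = 346.44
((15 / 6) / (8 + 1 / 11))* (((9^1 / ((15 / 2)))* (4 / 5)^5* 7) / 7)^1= 33792 / 278125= 0.12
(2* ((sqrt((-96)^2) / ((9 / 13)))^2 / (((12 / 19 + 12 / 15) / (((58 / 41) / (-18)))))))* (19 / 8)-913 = -334627001 / 56457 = -5927.11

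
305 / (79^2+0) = 305 / 6241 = 0.05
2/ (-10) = -1/ 5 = -0.20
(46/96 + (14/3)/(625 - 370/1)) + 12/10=20777/12240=1.70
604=604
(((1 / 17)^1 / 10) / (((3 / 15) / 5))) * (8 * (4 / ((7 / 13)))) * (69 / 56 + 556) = 4056650 / 833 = 4869.93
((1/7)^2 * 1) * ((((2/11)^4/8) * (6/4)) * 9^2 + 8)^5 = 22274297911956187657035851/32964749751695440450849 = 675.70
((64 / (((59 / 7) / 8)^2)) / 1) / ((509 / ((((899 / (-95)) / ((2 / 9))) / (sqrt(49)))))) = -115992576 / 168323755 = -0.69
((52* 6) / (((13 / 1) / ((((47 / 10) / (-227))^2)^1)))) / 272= 6627 / 175198600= 0.00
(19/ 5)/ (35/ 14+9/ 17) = 646/ 515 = 1.25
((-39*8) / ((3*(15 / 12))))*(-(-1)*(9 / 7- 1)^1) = -832 / 35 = -23.77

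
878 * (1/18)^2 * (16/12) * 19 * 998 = 16648636/243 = 68512.91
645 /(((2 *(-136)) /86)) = -27735 /136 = -203.93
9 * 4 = 36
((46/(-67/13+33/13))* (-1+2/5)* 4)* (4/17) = 14352/1445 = 9.93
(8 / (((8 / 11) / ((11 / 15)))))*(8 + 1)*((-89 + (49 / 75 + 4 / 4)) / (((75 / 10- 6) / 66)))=-34877524 / 125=-279020.19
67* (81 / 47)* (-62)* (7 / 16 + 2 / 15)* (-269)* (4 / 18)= 229631043 / 940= 244288.34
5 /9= 0.56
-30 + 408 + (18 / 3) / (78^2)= 383293 / 1014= 378.00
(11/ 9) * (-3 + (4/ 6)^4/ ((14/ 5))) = -18271/ 5103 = -3.58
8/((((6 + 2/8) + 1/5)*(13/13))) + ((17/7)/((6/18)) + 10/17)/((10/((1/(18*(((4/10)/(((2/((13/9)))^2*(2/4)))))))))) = 13958897/10377276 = 1.35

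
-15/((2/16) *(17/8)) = -960/17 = -56.47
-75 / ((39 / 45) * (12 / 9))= -3375 / 52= -64.90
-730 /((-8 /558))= 101835 /2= 50917.50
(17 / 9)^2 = 289 / 81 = 3.57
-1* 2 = -2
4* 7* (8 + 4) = 336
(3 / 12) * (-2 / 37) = -1 / 74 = -0.01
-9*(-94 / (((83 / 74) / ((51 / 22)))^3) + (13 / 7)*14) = 5506333404840 / 761048497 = 7235.19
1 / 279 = 0.00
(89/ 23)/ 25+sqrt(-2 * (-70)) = 89/ 575+2 * sqrt(35) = 11.99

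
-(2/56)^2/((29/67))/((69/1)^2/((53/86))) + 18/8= 20945616025/9309164256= 2.25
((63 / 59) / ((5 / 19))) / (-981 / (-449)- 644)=-537453 / 85011625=-0.01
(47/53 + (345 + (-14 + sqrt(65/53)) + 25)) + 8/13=358.61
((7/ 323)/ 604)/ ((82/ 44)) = 77/ 3999386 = 0.00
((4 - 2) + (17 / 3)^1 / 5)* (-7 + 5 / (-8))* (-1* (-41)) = -117547 / 120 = -979.56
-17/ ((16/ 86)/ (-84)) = 15351/ 2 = 7675.50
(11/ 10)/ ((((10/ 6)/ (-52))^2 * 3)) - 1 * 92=33116/ 125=264.93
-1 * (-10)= 10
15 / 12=5 / 4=1.25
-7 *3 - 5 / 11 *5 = -256 / 11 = -23.27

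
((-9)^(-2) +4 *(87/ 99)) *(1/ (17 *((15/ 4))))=12572/ 227205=0.06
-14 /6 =-7 /3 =-2.33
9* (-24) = -216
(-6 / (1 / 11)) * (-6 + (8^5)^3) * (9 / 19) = -20899517020762644 / 19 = -1099974580040139.16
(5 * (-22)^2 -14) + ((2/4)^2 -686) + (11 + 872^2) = 3048461/4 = 762115.25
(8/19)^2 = 64/361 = 0.18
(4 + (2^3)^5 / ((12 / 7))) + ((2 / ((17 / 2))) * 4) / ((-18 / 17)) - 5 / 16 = 2752915 / 144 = 19117.47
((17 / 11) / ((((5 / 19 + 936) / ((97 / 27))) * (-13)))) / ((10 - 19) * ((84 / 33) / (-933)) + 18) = -9743941 / 385013766618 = -0.00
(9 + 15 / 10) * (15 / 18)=35 / 4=8.75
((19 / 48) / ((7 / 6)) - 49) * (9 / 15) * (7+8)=-24525 / 56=-437.95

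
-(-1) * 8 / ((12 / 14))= 28 / 3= 9.33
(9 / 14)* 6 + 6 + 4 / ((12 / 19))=340 / 21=16.19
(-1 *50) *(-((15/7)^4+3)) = 2891400/2401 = 1204.25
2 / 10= 0.20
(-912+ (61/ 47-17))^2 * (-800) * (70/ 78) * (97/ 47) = -132396949776000/ 103823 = -1275217916.80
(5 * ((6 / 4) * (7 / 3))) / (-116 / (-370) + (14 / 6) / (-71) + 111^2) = 1379175 / 971040128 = 0.00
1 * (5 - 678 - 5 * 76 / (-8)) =-1251 / 2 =-625.50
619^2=383161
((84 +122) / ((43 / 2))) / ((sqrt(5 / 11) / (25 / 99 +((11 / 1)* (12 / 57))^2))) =82683868* sqrt(55) / 7683885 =79.80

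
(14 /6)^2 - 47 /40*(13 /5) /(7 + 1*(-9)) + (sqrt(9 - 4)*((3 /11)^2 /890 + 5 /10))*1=26927*sqrt(5) /53845 + 25099 /3600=8.09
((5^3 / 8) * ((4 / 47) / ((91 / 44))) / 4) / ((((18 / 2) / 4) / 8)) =22000 / 38493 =0.57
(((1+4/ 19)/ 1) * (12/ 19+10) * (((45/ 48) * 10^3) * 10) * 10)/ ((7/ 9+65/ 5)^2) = 8820140625/ 1387684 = 6356.02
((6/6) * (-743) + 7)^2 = 541696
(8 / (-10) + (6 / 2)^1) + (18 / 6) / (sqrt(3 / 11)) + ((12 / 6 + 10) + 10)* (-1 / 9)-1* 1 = -56 / 45 + sqrt(33) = 4.50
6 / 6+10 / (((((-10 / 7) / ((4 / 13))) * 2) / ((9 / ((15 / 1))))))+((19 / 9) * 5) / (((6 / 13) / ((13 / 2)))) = 1046059 / 7020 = 149.01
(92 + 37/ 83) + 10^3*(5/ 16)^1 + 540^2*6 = 290500821/ 166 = 1750004.95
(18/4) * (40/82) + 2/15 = 1432/615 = 2.33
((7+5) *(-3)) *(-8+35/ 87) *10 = 79320/ 29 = 2735.17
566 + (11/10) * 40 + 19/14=8559/14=611.36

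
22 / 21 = 1.05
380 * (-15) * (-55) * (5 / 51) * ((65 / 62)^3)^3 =2705493614449462890625 / 57532617821620096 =47025.39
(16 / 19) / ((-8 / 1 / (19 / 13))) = -2 / 13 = -0.15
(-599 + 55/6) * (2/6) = -3539/18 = -196.61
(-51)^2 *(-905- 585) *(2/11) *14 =-108513720/11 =-9864883.64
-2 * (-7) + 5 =19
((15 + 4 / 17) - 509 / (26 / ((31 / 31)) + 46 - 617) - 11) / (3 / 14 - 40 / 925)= 24808574 / 820879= 30.22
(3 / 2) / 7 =3 / 14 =0.21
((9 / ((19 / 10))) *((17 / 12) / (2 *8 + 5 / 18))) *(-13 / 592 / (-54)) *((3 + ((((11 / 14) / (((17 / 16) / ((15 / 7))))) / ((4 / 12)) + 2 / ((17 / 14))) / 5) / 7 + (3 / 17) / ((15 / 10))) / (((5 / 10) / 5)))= 6254755 / 1130412752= 0.01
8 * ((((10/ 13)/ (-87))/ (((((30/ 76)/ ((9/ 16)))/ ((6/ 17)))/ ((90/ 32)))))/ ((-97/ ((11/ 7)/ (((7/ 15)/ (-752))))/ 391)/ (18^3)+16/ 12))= -10672705216800/ 142225067906441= -0.08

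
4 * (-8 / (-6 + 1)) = 32 / 5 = 6.40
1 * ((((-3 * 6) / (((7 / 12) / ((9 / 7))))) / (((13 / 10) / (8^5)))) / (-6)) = 106168320 / 637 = 166669.26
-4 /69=-0.06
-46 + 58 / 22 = -477 / 11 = -43.36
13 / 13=1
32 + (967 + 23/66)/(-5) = -161.47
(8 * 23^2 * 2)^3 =606355001344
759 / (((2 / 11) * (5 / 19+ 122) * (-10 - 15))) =-6897 / 5050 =-1.37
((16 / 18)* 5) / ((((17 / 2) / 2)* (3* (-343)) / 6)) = -320 / 52479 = -0.01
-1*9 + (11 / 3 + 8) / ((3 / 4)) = 59 / 9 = 6.56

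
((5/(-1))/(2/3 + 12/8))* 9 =-270/13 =-20.77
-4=-4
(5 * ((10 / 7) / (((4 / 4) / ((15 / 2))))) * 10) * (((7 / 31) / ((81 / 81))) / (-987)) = -1250 / 10199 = -0.12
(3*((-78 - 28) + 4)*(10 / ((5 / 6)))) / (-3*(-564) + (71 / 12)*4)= -11016 / 5147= -2.14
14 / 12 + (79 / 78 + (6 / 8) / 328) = 111637 / 51168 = 2.18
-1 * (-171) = 171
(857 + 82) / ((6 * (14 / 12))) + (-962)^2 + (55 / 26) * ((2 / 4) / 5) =336910521 / 364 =925578.35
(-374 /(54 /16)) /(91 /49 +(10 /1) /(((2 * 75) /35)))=-238 /9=-26.44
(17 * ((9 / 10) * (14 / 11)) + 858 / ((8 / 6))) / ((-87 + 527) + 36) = 72927 / 52360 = 1.39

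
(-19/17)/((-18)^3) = 19/99144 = 0.00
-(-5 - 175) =180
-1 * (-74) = 74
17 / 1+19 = 36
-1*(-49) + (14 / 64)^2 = 50225 / 1024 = 49.05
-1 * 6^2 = -36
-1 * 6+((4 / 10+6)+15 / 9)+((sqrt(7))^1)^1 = 31 / 15+sqrt(7) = 4.71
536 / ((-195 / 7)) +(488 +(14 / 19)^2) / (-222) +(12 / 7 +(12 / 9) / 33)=-11844987634 / 601666065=-19.69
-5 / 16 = -0.31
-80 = -80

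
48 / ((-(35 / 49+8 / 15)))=-5040 / 131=-38.47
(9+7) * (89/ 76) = 356/ 19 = 18.74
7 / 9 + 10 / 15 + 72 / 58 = 701 / 261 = 2.69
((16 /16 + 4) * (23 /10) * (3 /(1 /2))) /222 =23 /74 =0.31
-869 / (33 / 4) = -105.33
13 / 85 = 0.15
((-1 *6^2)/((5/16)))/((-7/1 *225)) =64/875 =0.07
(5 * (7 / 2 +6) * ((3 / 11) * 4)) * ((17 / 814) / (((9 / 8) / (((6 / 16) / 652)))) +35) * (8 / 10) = 1058802683 / 729751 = 1450.91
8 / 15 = 0.53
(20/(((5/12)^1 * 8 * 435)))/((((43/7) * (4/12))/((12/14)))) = 36/6235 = 0.01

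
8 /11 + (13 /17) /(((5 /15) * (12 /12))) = 565 /187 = 3.02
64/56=8/7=1.14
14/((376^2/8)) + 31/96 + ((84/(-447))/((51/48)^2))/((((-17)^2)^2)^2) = 20620398057814178195/63700439845217693664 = 0.32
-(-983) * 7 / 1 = 6881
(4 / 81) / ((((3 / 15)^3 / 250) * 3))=125000 / 243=514.40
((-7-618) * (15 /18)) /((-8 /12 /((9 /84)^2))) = 28125 /3136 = 8.97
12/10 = 6/5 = 1.20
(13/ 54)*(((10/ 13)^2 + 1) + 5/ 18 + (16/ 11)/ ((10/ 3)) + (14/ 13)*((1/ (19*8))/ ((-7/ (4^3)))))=7124147/ 13204620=0.54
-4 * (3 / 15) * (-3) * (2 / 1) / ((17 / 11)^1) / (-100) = -66 / 2125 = -0.03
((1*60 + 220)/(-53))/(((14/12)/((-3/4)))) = 180/53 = 3.40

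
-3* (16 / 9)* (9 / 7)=-48 / 7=-6.86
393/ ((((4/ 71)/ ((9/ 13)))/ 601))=150927327/ 52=2902448.60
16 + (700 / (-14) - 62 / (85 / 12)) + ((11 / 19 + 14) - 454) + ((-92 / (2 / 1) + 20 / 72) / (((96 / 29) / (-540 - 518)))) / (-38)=-866.73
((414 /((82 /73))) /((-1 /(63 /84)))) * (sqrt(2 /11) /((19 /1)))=-6.20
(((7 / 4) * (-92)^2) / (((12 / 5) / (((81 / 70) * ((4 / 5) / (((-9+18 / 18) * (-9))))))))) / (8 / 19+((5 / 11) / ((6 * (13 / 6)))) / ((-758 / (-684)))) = 1634202141 / 9321320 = 175.32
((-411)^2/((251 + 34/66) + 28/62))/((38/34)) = 2937705111/4897478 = 599.84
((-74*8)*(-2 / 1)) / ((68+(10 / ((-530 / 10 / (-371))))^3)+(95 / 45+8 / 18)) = 0.00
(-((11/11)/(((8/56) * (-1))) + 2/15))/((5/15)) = 103/5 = 20.60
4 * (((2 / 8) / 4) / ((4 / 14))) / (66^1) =7 / 528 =0.01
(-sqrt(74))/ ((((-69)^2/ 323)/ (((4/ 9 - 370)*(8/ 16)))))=537149*sqrt(74)/ 42849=107.84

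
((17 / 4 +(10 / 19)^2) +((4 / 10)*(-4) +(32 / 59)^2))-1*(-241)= 6137966873 / 25132820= 244.22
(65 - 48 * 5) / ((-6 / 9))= 525 / 2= 262.50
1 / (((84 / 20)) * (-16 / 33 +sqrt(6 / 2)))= 880 / 21077 +1815 * sqrt(3) / 21077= 0.19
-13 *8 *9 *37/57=-11544/19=-607.58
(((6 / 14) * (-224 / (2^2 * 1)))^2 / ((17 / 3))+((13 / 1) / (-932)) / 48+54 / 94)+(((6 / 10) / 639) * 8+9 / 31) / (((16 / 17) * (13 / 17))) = 174949130941387 / 1704574838720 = 102.64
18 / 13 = 1.38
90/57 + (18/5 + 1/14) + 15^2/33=176563/14630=12.07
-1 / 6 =-0.17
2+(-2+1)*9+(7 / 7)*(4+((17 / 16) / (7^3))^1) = -16447 / 5488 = -3.00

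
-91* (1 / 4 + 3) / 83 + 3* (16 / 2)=6785 / 332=20.44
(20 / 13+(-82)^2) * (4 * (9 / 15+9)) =16786944 / 65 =258260.68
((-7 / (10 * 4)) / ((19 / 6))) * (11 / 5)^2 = -2541 / 9500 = -0.27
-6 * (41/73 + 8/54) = -2798/657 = -4.26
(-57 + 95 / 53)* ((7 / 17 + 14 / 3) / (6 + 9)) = -18.69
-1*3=-3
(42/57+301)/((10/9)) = 51597/190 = 271.56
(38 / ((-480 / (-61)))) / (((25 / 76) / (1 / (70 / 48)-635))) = -488888221 / 52500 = -9312.16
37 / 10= 3.70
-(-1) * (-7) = -7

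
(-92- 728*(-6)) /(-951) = -4276 /951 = -4.50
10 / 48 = 5 / 24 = 0.21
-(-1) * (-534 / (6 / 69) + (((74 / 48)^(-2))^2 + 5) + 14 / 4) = -6132.32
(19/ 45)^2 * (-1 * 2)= -722/ 2025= -0.36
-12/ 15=-4/ 5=-0.80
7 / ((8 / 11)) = 77 / 8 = 9.62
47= 47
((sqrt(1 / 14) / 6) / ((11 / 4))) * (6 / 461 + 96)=14754 * sqrt(14) / 35497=1.56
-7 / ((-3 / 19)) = 133 / 3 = 44.33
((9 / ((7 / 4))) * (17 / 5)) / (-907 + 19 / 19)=-102 / 5285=-0.02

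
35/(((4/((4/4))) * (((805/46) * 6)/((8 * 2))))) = 4/3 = 1.33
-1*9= -9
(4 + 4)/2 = 4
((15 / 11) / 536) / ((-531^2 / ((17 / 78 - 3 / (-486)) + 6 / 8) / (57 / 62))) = -35435 / 4385219881536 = -0.00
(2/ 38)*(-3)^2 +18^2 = 6165/ 19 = 324.47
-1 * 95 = -95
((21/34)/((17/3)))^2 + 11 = 3678893/334084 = 11.01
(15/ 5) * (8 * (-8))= -192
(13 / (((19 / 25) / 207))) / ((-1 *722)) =-67275 / 13718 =-4.90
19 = 19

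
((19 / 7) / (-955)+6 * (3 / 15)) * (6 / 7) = 48018 / 46795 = 1.03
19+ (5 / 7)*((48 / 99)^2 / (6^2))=1303853 / 68607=19.00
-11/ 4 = -2.75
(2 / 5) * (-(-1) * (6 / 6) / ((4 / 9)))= 9 / 10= 0.90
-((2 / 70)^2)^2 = -1 / 1500625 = -0.00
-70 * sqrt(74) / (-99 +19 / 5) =25 * sqrt(74) / 34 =6.33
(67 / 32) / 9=67 / 288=0.23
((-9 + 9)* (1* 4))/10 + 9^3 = 729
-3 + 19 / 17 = -32 / 17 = -1.88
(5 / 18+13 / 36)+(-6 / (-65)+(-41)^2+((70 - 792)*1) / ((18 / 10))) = 2996651 / 2340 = 1280.62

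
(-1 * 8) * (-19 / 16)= 19 / 2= 9.50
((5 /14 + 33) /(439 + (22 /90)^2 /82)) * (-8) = -310181400 /510272497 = -0.61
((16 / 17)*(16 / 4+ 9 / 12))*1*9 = 684 / 17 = 40.24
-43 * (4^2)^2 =-11008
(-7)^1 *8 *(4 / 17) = -13.18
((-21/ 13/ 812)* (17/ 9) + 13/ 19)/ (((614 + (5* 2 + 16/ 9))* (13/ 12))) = 526401/ 524446208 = 0.00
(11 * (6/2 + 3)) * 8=528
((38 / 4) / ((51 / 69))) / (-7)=-437 / 238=-1.84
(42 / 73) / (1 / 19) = 798 / 73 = 10.93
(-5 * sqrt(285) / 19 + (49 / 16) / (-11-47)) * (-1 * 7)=343 / 928 + 35 * sqrt(285) / 19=31.47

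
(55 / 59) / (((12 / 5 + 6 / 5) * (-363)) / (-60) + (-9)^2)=2750 / 303201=0.01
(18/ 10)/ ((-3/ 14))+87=393/ 5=78.60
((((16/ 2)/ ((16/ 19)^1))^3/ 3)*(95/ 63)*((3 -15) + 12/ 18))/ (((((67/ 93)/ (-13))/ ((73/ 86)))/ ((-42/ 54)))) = -325882647415/ 5600664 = -58186.43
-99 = -99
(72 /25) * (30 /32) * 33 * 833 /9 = 82467 /10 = 8246.70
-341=-341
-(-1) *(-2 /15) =-2 /15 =-0.13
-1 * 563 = -563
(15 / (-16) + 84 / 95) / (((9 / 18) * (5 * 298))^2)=-81 / 843638000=-0.00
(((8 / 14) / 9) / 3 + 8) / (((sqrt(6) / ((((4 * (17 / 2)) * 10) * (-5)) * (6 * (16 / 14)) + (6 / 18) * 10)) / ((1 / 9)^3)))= -185505340 * sqrt(6) / 8680203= -52.35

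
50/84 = 25/42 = 0.60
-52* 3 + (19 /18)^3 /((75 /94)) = -33794827 /218700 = -154.53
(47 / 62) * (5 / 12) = 235 / 744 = 0.32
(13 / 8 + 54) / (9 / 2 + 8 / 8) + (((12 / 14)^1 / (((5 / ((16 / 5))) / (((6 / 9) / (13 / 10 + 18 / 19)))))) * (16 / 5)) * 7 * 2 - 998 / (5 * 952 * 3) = 103808009 / 5988675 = 17.33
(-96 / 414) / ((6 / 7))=-56 / 207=-0.27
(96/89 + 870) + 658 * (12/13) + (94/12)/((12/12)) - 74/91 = 5552737/3738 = 1485.48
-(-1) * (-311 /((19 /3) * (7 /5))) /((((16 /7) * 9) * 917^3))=-1555 /703238834256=-0.00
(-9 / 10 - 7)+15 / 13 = -6.75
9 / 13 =0.69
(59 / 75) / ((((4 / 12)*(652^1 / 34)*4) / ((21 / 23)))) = 21063 / 749800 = 0.03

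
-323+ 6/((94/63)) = -318.98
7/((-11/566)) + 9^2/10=-38729/110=-352.08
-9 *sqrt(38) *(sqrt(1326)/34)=-9 *sqrt(12597)/17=-59.42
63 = 63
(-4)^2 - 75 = -59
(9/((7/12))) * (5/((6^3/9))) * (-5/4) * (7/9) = -25/8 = -3.12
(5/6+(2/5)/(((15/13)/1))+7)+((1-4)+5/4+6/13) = 8959/1300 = 6.89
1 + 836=837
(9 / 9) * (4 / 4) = 1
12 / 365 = 0.03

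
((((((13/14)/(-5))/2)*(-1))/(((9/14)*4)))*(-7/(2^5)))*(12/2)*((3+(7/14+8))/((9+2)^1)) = -2093/42240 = -0.05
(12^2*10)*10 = 14400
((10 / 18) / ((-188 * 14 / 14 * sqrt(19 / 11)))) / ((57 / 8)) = -10 * sqrt(209) / 458109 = -0.00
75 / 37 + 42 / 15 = 893 / 185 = 4.83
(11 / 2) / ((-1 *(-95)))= 0.06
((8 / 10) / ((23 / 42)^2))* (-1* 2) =-14112 / 2645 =-5.34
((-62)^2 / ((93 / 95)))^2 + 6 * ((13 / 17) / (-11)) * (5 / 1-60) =2359066310 / 153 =15418734.05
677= 677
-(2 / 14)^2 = -1 / 49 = -0.02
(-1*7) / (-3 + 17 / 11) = 77 / 16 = 4.81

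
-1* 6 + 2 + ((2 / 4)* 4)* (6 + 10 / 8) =21 / 2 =10.50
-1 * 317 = -317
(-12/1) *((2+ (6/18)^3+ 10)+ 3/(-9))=-1264/9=-140.44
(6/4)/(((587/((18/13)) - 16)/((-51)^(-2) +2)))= 15609/2122127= 0.01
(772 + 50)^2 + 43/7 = 4729831/7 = 675690.14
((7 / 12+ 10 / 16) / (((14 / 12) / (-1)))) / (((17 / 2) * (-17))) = 0.01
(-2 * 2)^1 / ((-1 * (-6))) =-2 / 3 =-0.67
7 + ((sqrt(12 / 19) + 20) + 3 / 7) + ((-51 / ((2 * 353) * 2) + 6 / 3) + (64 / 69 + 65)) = 2 * sqrt(57) / 19 + 65007851 / 681996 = 96.11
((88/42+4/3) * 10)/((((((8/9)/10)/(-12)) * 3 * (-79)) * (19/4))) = 43200/10507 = 4.11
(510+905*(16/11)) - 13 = 19947/11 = 1813.36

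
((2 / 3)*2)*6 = 8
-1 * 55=-55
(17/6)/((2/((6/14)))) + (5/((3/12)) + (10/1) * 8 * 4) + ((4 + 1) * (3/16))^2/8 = 4884519/14336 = 340.72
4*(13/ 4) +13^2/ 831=10972/ 831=13.20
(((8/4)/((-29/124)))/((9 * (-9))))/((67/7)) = 1736/157383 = 0.01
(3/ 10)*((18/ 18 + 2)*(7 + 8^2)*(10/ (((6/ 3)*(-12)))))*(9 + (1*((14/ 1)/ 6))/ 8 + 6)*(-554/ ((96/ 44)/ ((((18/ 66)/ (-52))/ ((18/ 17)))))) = -122702413/ 239616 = -512.08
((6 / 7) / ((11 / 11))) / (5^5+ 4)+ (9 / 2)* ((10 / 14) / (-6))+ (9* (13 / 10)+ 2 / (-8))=398436 / 36505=10.91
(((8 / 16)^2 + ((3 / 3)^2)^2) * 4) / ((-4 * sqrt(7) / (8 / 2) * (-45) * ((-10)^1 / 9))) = -sqrt(7) / 70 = -0.04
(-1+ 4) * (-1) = -3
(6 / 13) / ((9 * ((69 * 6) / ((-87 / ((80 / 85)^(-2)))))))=-7424 / 777699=-0.01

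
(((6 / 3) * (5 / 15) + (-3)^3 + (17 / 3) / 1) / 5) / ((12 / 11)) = -341 / 90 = -3.79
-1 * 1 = -1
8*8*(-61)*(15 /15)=-3904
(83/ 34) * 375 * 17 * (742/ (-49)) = -1649625/ 7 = -235660.71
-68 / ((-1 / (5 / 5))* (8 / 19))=323 / 2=161.50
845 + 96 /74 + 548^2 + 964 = 11178229 /37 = 302114.30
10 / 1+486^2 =236206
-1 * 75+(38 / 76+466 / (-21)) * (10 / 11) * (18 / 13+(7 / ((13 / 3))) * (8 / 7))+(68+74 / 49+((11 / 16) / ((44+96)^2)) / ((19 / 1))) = -58958609627 / 852051200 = -69.20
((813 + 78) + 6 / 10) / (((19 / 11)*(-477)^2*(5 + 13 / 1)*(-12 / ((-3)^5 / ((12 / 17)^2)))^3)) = 591829054311 / 69954437120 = 8.46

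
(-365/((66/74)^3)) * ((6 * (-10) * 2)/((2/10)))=308679.27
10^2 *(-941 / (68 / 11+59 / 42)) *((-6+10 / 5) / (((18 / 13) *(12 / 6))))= 37677640 / 2103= 17916.14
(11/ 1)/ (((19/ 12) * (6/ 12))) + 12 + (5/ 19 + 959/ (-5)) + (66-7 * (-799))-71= 515124/ 95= 5422.36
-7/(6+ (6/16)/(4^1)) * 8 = -1792/195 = -9.19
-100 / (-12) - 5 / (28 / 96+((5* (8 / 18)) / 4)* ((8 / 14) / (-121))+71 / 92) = 3.62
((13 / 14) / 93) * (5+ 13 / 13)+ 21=21.06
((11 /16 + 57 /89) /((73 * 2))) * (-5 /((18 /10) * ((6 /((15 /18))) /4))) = -236375 /16840224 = -0.01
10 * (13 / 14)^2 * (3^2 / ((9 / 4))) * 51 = 86190 / 49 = 1758.98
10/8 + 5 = 25/4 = 6.25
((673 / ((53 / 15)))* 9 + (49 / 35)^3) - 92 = 10765554 / 6625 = 1624.99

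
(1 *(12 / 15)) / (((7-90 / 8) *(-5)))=16 / 425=0.04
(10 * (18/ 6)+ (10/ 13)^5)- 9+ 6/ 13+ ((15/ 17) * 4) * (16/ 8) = 181719983/ 6311981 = 28.79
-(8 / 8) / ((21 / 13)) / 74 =-13 / 1554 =-0.01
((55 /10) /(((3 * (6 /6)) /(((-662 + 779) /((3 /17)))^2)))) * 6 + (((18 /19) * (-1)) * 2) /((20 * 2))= 918699201 /190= 4835258.95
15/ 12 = 5/ 4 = 1.25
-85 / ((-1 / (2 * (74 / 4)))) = 3145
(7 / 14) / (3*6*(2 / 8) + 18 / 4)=1 / 18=0.06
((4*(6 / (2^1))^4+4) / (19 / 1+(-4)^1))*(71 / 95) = 23288 / 1425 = 16.34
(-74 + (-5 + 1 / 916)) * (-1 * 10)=789.99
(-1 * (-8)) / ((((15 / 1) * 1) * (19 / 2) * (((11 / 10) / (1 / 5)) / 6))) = 64 / 1045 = 0.06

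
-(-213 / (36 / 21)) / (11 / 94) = 1061.77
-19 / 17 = -1.12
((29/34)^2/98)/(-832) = -841/94255616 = -0.00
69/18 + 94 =587/6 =97.83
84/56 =1.50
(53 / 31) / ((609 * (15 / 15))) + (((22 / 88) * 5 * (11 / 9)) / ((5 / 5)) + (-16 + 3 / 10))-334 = -394385423 / 1132740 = -348.17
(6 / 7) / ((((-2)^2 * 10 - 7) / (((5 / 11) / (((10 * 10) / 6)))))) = 3 / 4235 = 0.00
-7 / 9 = -0.78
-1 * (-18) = 18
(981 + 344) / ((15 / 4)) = 1060 / 3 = 353.33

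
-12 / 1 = -12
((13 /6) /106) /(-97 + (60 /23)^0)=-13 /61056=-0.00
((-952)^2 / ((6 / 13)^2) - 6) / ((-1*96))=-19145645 / 432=-44318.62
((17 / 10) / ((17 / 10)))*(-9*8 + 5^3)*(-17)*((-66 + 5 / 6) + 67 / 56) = 9683047 / 168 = 57637.18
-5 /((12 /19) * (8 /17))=-1615 /96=-16.82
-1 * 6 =-6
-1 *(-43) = 43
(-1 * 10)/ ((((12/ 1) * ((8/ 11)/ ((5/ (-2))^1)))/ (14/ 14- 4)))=-8.59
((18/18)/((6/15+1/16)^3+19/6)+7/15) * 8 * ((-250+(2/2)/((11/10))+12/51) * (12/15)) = -1697975288576/1379388725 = -1230.96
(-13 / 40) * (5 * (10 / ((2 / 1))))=-65 / 8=-8.12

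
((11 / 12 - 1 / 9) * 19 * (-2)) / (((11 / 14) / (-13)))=50141 / 99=506.47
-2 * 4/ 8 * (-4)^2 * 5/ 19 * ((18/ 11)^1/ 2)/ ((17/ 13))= -9360/ 3553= -2.63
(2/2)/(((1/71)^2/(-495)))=-2495295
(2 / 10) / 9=1 / 45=0.02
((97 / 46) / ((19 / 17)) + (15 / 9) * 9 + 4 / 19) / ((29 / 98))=732207 / 12673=57.78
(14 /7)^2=4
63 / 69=0.91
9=9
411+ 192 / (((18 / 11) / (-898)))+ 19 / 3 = -104948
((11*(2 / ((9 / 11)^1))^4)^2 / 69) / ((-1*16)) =-414998793616 / 2970223749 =-139.72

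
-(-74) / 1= 74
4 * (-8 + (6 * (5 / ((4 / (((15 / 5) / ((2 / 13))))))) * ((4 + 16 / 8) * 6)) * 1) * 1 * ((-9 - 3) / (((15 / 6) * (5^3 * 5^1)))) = -504672 / 3125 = -161.50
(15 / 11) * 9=135 / 11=12.27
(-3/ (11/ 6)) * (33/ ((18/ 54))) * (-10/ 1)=1620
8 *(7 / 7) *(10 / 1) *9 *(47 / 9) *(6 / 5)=4512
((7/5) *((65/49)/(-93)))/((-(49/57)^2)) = 14079/521017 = 0.03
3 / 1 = 3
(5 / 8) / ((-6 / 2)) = -5 / 24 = -0.21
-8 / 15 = -0.53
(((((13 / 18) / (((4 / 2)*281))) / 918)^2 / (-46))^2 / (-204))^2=815730721 / 10306321278217840736382055917838498295748656659020801017437923311616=0.00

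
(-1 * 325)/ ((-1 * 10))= 65/ 2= 32.50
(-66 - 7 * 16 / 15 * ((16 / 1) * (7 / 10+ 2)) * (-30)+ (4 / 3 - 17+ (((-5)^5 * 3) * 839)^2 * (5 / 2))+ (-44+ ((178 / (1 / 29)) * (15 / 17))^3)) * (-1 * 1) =-22810758898104248417 / 147390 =-154764630559089.82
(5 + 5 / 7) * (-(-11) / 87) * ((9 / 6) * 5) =1100 / 203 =5.42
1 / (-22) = -1 / 22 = -0.05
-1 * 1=-1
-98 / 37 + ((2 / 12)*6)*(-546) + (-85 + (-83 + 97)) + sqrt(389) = -22927 / 37 + sqrt(389) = -599.93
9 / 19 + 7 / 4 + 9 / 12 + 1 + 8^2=2583 / 38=67.97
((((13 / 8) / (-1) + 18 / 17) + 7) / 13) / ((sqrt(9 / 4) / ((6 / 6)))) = 875 / 2652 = 0.33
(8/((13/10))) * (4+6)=800/13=61.54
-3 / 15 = -1 / 5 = -0.20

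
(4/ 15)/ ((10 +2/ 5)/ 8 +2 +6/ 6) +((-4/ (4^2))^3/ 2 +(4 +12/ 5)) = 532859/ 82560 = 6.45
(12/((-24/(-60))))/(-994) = -15/497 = -0.03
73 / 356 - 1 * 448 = -159415 / 356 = -447.79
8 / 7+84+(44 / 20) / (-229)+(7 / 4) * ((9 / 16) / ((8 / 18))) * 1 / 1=179224313 / 2051840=87.35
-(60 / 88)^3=-3375 / 10648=-0.32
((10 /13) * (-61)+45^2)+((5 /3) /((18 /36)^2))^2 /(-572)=1978.00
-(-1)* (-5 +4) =-1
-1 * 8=-8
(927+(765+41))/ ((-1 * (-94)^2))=-0.20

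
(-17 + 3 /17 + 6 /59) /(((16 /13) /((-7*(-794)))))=-151480511 /2006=-75513.71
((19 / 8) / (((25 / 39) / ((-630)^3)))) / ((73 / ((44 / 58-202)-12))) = 5729006850840 / 2117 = 2706191238.00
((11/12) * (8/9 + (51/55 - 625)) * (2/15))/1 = -154238/2025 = -76.17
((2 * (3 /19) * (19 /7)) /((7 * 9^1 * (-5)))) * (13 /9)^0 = -2 /735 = -0.00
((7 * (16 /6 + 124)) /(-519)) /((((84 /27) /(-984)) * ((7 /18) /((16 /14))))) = 13461120 /8477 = 1587.96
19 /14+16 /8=47 /14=3.36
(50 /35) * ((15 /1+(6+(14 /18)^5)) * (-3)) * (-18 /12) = 897740 /6561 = 136.83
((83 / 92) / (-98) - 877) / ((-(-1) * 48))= -2635705 / 144256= -18.27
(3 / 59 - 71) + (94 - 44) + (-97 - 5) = -7254 / 59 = -122.95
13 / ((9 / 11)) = 143 / 9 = 15.89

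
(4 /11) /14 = 2 /77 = 0.03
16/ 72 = 2/ 9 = 0.22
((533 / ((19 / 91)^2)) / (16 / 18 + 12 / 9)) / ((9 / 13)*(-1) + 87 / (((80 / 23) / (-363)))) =-229516196 / 378786831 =-0.61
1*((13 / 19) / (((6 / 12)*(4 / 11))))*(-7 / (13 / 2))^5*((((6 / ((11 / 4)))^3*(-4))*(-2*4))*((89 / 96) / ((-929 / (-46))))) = -5073065754624 / 60999755531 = -83.17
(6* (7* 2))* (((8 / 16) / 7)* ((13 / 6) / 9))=13 / 9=1.44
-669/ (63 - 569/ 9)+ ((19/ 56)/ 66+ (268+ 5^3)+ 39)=3442.51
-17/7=-2.43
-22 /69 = -0.32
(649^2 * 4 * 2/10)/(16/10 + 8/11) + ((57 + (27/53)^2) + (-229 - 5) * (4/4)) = 12998802851/89888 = 144611.10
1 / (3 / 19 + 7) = 19 / 136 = 0.14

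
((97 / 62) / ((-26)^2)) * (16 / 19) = 194 / 99541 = 0.00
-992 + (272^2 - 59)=72933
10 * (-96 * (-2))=1920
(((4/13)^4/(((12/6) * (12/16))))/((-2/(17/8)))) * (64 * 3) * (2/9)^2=-139264/2313441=-0.06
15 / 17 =0.88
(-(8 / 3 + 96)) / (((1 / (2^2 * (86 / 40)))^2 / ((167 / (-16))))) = 11424971 / 150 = 76166.47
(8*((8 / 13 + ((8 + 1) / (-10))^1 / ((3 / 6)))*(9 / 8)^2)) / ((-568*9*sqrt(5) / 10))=693*sqrt(5) / 147680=0.01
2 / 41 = 0.05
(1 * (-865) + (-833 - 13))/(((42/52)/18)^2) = -41638896/49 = -849773.39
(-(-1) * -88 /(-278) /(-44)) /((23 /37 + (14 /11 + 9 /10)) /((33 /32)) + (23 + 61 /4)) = -89540 /509786531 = -0.00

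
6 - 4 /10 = 28 /5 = 5.60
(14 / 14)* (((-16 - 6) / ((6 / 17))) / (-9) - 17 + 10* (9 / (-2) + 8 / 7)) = -8249 / 189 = -43.65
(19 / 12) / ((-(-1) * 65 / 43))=817 / 780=1.05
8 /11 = 0.73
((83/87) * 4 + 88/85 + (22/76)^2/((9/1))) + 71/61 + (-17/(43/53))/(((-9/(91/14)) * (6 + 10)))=520634688917/74691708640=6.97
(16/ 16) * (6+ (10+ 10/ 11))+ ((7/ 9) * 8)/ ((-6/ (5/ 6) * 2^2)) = 29747/ 1782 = 16.69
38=38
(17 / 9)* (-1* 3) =-17 / 3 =-5.67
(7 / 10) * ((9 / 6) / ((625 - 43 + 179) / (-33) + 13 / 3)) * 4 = -231 / 1030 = -0.22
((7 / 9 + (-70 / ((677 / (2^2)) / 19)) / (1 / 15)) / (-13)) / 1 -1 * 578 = -45069341 / 79209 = -568.99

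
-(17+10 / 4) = -39 / 2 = -19.50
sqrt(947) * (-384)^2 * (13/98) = 958464 * sqrt(947)/49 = 601942.09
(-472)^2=222784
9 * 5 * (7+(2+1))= 450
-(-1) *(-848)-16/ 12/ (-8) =-5087/ 6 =-847.83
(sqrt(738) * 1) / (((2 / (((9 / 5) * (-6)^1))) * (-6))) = 27 * sqrt(82) / 10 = 24.45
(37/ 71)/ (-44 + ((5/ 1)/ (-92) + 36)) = -3404/ 52611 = -0.06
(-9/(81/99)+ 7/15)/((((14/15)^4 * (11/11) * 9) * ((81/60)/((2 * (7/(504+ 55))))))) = -49375/1725633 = -0.03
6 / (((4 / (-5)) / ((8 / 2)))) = -30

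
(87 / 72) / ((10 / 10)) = 29 / 24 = 1.21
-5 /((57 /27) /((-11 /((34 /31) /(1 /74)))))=0.32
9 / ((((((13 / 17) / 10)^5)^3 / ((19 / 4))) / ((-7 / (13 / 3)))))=-2569740294492937128165750000000000000 / 665416609183179841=-3861851746753624749.44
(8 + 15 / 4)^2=2209 / 16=138.06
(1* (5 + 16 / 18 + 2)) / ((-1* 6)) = -1.31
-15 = -15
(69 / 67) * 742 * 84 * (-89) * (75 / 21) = -1366986600 / 67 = -20402785.07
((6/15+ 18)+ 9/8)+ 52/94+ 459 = 479.08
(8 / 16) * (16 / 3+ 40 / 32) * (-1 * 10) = -395 / 12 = -32.92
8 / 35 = 0.23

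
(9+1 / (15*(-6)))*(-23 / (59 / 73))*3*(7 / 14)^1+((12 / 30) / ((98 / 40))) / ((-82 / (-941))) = -2715522239 / 7111860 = -381.83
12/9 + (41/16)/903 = 6435/4816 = 1.34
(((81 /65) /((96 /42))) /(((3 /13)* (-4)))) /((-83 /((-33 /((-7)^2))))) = -891 /185920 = -0.00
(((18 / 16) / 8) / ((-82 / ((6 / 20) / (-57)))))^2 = 81 / 994248294400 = 0.00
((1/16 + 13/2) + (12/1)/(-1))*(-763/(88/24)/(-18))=-22127/352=-62.86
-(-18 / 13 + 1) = 5 / 13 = 0.38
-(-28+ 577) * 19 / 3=-3477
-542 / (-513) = 542 / 513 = 1.06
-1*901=-901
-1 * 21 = -21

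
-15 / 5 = -3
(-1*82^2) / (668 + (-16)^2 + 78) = -3362 / 501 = -6.71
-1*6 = -6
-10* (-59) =590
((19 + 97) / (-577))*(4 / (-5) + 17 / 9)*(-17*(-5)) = -96628 / 5193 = -18.61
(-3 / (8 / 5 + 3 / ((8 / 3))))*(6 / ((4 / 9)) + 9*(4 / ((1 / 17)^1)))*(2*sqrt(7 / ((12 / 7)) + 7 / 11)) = -25020*sqrt(20559) / 1199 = -2992.05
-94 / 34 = -47 / 17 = -2.76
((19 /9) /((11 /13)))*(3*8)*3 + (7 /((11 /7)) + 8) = 192.09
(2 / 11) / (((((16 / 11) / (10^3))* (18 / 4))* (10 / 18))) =50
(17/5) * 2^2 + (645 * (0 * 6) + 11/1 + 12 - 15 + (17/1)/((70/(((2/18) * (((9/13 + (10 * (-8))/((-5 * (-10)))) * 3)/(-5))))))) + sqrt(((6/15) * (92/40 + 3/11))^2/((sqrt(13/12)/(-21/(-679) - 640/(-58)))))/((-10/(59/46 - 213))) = 1475203/68250 + 2756137 * 13^(3/4) * sqrt(175120502) * 3^(1/4)/4625978500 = 92.65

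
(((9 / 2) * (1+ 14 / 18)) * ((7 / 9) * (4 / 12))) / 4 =14 / 27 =0.52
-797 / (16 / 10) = -3985 / 8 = -498.12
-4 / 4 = -1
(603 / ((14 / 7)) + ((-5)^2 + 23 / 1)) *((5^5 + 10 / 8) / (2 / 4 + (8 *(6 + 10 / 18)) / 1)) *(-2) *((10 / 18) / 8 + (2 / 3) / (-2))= 166078905 / 15248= 10891.85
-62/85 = -0.73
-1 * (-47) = 47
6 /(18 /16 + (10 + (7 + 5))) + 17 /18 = 4009 /3330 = 1.20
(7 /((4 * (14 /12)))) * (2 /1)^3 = 12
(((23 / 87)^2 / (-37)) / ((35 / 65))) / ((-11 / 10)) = 68770 / 21564081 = 0.00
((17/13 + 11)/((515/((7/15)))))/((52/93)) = 1736/87035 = 0.02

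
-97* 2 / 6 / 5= -97 / 15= -6.47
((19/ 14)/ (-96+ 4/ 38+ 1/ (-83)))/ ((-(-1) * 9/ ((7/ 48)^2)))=-209741/ 6272432640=-0.00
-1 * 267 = -267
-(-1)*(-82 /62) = -41 /31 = -1.32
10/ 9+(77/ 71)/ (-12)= 2609/ 2556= 1.02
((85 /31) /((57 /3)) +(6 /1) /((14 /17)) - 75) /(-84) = 278591 /346332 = 0.80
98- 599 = -501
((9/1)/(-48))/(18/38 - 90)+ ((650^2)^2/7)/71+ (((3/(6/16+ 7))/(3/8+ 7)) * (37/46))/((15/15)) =359167505.08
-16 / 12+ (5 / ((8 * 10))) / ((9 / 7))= -185 / 144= -1.28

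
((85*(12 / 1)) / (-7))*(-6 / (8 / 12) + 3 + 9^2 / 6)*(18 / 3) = -45900 / 7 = -6557.14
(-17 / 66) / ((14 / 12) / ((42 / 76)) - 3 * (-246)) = -51 / 146542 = -0.00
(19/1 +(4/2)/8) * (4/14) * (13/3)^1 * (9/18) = 143/12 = 11.92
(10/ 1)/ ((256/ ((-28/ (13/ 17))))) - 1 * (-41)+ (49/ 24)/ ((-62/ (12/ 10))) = 2548907/ 64480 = 39.53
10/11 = 0.91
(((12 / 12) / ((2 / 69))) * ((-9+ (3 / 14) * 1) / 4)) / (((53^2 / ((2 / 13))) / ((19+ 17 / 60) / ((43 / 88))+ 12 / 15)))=-0.17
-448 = -448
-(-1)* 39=39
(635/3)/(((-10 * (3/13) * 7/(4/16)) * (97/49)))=-11557/6984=-1.65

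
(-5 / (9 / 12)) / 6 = -10 / 9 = -1.11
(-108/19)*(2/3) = -72/19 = -3.79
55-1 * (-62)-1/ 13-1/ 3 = 4547/ 39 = 116.59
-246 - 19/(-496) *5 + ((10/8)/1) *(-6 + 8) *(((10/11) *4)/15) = -4013473/16368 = -245.20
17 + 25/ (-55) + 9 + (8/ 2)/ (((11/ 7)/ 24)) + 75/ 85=16366/ 187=87.52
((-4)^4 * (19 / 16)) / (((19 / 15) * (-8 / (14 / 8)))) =-105 / 2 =-52.50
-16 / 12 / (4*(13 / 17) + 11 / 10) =-0.32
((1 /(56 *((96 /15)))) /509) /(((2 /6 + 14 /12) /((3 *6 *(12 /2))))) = 45 /114016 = 0.00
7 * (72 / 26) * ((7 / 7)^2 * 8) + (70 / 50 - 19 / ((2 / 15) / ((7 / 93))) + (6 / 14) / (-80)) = 32891903 / 225680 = 145.75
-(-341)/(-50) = -341/50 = -6.82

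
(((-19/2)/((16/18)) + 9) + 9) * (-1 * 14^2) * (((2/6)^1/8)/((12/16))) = -637/8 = -79.62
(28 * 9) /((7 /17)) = 612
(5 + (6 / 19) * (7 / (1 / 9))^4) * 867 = 81946985487 / 19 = 4312999236.16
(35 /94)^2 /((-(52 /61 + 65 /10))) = -74725 /3962946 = -0.02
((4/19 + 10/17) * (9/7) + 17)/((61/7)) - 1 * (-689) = 13616126/19703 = 691.07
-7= -7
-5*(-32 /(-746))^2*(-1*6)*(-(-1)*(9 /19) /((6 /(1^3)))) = 11520 /2643451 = 0.00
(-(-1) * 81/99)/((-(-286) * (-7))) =-9/22022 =-0.00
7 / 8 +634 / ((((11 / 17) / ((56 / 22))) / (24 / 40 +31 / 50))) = 73656471 / 24200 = 3043.66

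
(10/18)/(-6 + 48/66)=-55/522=-0.11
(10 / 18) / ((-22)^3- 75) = -5 / 96507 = -0.00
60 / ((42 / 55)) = 550 / 7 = 78.57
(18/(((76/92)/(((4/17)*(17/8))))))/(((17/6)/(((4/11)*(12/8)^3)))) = 16767/3553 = 4.72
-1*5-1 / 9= -46 / 9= -5.11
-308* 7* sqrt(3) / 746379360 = -539* sqrt(3) / 186594840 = -0.00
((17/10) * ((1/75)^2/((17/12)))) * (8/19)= 16/178125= 0.00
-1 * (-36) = 36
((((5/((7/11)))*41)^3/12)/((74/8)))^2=131485928426409390625/1449553329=90707893111.54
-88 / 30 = -44 / 15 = -2.93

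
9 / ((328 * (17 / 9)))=0.01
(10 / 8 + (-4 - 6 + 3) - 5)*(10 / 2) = -215 / 4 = -53.75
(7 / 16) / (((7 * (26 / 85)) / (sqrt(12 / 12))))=85 / 416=0.20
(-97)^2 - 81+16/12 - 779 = 25651/3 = 8550.33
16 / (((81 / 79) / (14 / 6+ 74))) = 289456 / 243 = 1191.18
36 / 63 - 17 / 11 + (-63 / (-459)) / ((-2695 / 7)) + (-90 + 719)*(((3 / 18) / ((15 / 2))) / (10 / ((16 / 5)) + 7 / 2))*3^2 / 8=1456087 / 1040655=1.40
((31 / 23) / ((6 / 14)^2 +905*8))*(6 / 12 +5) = 16709 / 16319374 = 0.00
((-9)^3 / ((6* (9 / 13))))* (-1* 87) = 30537 / 2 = 15268.50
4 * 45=180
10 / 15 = 2 / 3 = 0.67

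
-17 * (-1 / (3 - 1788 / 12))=-17 / 146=-0.12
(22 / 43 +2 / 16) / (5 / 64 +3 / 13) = 22776 / 11051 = 2.06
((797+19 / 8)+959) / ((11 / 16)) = 28134 / 11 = 2557.64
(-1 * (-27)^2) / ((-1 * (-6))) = -243 / 2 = -121.50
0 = 0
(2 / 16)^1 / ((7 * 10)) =0.00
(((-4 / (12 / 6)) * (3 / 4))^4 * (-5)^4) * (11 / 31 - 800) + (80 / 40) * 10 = -1254933205 / 496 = -2530107.27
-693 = -693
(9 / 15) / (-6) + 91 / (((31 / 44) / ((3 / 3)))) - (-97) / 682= 220292 / 1705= 129.20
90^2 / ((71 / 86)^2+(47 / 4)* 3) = 1198152 / 5315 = 225.43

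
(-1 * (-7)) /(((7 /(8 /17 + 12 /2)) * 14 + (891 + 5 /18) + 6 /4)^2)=1715175 /201980134084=0.00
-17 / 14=-1.21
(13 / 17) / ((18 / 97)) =4.12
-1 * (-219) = 219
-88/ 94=-44/ 47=-0.94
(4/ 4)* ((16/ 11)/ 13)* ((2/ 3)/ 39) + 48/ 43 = 804464/ 719433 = 1.12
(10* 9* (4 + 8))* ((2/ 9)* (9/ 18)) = 120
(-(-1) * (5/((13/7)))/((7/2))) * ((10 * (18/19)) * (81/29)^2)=11809800/207727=56.85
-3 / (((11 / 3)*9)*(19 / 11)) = -1 / 19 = -0.05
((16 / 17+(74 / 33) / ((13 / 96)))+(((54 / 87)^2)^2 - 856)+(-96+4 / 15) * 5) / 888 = -1698360191471 / 1145120473926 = -1.48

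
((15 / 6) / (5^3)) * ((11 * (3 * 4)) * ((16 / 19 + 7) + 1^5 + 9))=22374 / 475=47.10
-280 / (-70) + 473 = 477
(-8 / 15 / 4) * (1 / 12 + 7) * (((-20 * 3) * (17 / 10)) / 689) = 289 / 2067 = 0.14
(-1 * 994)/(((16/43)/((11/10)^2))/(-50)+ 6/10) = -1673.82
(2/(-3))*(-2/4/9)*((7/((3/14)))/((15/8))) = 784/1215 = 0.65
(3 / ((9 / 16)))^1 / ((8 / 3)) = 2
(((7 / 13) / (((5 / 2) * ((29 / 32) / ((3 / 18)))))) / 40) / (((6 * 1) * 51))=14 / 4326075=0.00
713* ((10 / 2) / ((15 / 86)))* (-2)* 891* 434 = -15807535128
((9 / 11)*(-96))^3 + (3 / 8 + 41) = -5159339791 / 10648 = -484536.04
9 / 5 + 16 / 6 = 67 / 15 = 4.47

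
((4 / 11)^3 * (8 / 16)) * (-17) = -544 / 1331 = -0.41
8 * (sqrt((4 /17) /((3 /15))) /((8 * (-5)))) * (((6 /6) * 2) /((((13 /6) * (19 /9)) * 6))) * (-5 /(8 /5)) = 45 * sqrt(85) /8398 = 0.05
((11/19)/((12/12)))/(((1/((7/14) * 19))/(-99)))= -1089/2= -544.50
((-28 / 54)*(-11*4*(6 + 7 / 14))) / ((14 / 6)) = 572 / 9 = 63.56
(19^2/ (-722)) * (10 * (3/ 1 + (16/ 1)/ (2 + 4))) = -85/ 3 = -28.33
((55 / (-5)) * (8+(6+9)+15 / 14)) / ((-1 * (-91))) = -3707 / 1274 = -2.91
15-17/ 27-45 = -827/ 27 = -30.63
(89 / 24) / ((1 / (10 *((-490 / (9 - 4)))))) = -21805 / 6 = -3634.17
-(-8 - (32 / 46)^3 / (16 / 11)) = 8.23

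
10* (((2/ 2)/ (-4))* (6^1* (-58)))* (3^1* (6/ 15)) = 1044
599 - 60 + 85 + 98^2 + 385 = 10613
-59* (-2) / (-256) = -59 / 128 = -0.46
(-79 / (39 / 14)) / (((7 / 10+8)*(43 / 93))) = -342860 / 48633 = -7.05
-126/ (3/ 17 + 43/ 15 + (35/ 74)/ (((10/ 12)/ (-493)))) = 1188810/ 2611303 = 0.46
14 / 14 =1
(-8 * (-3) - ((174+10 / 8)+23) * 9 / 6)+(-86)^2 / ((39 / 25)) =1393907 / 312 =4467.65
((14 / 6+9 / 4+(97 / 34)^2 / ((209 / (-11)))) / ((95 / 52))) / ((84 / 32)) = 0.87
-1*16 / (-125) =16 / 125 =0.13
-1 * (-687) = 687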